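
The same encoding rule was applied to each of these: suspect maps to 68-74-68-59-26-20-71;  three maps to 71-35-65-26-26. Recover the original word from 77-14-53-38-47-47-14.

vanilla

With a=1..z=26, the number is 3·pos + 11.
Reversing it on 77-14-53-38-47-47-14: 77→(77−11)÷3=22=v, 14→(14−11)÷3=1=a, 53→(53−11)÷3=14=n, 38→(38−11)÷3=9=i, 47→(47−11)÷3=12=l, 47→(47−11)÷3=12=l, 14→(14−11)÷3=1=a.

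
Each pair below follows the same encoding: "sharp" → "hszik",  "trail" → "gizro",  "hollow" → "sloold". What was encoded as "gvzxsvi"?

teacher

Each pair mirrors across the alphabet (s↔h, h↔s, a↔z): positions sum to 25. This is the alphabet-reversal cipher (Atbash): a becomes z, b becomes y, etc.
Reversing it on gvzxsvi: g↔t, v↔e, z↔a, x↔c, s↔h, v↔e, i↔r.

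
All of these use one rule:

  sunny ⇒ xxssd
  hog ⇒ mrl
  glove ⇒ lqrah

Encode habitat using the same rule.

mdglydy

The shift depends on letter class: consonant s→x is +5, but vowel u→x is +3. Two shifts are in play — +3 for a/e/i/o/u, +5 for every other letter.
For habitat: h(cons)+5=m, a(vowel)+3=d, b(cons)+5=g, i(vowel)+3=l, t(cons)+5=y, a(vowel)+3=d, t(cons)+5=y.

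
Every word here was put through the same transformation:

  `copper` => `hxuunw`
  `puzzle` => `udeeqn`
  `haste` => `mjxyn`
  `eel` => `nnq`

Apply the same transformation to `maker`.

The shift depends on letter class: consonant c→h is +5, but vowel o→x is +9. Two shifts are in play — +9 for a/e/i/o/u, +5 for every other letter.
On maker: m(cons)+5=r, a(vowel)+9=j, k(cons)+5=p, e(vowel)+9=n, r(cons)+5=w.

rjpnw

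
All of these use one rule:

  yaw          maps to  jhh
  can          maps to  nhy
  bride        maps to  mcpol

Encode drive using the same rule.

The shift depends on letter class: consonant y→j is +11, but vowel a→h is +7. Vowels shift forward by 7 and consonants shift forward by 11.
On drive: d(cons)+11=o, r(cons)+11=c, i(vowel)+7=p, v(cons)+11=g, e(vowel)+7=l.

ocpgl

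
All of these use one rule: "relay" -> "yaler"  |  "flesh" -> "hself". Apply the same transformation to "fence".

The output letters match the input read backwards: relay reversed is yaler. The word is simply reversed.
On fence: reverse → ecnef.

ecnef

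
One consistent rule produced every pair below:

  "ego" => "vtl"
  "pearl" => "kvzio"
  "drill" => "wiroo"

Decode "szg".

Each pair mirrors across the alphabet (e↔v, g↔t, o↔l): positions sum to 25. This is the alphabet-reversal cipher (Atbash): a becomes z, b becomes y, etc.
Undoing it on szg: s↔h, z↔a, g↔t.

hat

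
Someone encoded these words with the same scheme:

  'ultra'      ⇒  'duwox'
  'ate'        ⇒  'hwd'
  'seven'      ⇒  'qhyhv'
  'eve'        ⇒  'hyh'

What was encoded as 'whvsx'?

upset

The output letters match the input read backwards, each shifted +3: ultra reversed is artlu. Read the word backwards and shift each letter +3.
Decoding whvsx: shift back: w−3=t, h−3=e, v−3=s, s−3=p, x−3=u → tespu; then reverse → upset.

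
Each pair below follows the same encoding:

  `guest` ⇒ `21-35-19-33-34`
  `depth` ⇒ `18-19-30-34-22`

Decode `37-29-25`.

wok

g is letter #7 and maps to 21: an offset of 14. Each letter is replaced by its alphabet position (a=1..z=26) + 14.
Reversing it on 37-29-25: 37→(37−14)÷1=23=w, 29→(29−14)÷1=15=o, 25→(25−14)÷1=11=k.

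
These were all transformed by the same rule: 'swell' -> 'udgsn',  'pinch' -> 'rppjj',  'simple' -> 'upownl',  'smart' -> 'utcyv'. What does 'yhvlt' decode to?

Shifts by position in swell: pos 0: s→u (+2), pos 1: w→d (+7), pos 2: e→g (+2), pos 3: l→s (+7) — repeating every 2. A repeating key of period 2 is used — shifts +2, +7 over and over.
Reversing it on yhvlt: y−2=w, h−7=a, v−2=t, l−7=e, t−2=r.

water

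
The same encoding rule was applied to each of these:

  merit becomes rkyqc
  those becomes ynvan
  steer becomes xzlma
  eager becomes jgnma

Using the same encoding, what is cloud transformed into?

hrvcm

In merit: m→r is +5, e→k is +6, r→y is +7, i→q is +8 — the shift increases by 1 each position. The shift increases by 1 at each position, starting from +5: 5, 6, 7, ….
For cloud: c+5=h, l+6=r, o+7=v, u+8=c, d+9=m.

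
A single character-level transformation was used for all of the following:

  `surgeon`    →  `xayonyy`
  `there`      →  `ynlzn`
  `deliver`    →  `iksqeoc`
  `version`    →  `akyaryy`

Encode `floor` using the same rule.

In surgeon: s→x is +5, u→a is +6, r→y is +7, g→o is +8 — the shift increases by 1 each position. The shift increases by 1 at each position, starting from +5: 5, 6, 7, ….
For floor: f+5=k, l+6=r, o+7=v, o+8=w, r+9=a.

krvwa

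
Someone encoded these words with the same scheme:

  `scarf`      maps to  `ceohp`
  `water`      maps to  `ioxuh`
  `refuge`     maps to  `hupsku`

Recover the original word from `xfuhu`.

s(18)→c(2) and c(2)→e(4) fit y≡21x+14 (mod 26); the inverse of 21 mod 26 is 5. Treating letters as 0–25, the rule is x ↦ 21x + 14 (mod 26).
Reversing it on xfuhu: x(23)→5·(23−14)≡19=t; f(5)→5·(5−14)≡7=h; u(20)→5·(20−14)≡4=e; h(7)→5·(7−14)≡17=r; u(20)→5·(20−14)≡4=e (all mod 26).

there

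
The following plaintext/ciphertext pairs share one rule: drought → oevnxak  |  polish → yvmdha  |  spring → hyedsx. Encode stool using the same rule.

hkvvm

This is an affine cipher: with a=0,…,z=25, each position x becomes (3x+5) mod 26.
For stool: s(18)→3·18+5≡7=h; t(19)→3·19+5≡10=k; o(14)→3·14+5≡21=v; o(14)→3·14+5≡21=v; l(11)→3·11+5≡12=m (all mod 26).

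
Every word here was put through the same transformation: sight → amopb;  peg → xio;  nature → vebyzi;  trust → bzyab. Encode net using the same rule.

The shift depends on letter class: consonant s→a is +8, but vowel i→m is +4. The rule splits by letter class: vowels +4, consonants +8.
Applying it to net: n(cons)+8=v, e(vowel)+4=i, t(cons)+8=b.

vib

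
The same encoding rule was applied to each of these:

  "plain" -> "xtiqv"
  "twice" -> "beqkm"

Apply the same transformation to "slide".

atqlm

Each letter is shifted forward by 8 in the alphabet (a Caesar shift of +8).
For slide: s+8=a, l+8=t, i+8=q, d+8=l, e+8=m.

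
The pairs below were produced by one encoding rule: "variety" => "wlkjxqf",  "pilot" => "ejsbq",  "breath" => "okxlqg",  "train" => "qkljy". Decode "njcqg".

sixth

v(21)→w(22) and a(0)→l(11) fit y≡3x+11 (mod 26); the inverse of 3 mod 26 is 9. This is an affine cipher: with a=0,…,z=25, each position x becomes (3x+11) mod 26.
Decoding njcqg: n(13)→9·(13−11)≡18=s; j(9)→9·(9−11)≡8=i; c(2)→9·(2−11)≡23=x; q(16)→9·(16−11)≡19=t; g(6)→9·(6−11)≡7=h (all mod 26).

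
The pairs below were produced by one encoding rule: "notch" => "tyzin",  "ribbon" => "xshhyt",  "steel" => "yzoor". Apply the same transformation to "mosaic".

The shift depends on letter class: consonant n→t is +6, but vowel o→y is +10. The rule splits by letter class: vowels +10, consonants +6.
Applying it to mosaic: m(cons)+6=s, o(vowel)+10=y, s(cons)+6=y, a(vowel)+10=k, i(vowel)+10=s, c(cons)+6=i.

syyksi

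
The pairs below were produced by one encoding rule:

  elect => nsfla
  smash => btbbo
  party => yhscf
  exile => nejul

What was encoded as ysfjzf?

The shifts repeat in a cycle of length 3: positions 0,1,… shift by +9, +7, +1, then the pattern repeats.
Reversing it on ysfjzf: y−9=p, s−7=l, f−1=e, j−9=a, z−7=s, f−1=e.

please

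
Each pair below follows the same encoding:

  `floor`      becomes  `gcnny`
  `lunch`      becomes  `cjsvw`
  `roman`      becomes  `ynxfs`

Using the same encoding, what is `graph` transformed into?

byfiw

f(5)→g(6) and l(11)→c(2) fit y≡21x+5 (mod 26); the inverse of 21 mod 26 is 5. Each letter's alphabet position (a=0..z=25) is mapped through 21·x+5 mod 26 — an affine cipher.
On graph: g(6)→21·6+5≡1=b; r(17)→21·17+5≡24=y; a(0)→21·0+5≡5=f; p(15)→21·15+5≡8=i; h(7)→21·7+5≡22=w (all mod 26).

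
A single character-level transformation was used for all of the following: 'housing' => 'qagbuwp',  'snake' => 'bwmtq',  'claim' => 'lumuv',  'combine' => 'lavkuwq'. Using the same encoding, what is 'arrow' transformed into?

The shift depends on letter class: consonant h→q is +9, but vowel o→a is +12. Vowels shift forward by 12 and consonants shift forward by 9.
For arrow: a(vowel)+12=m, r(cons)+9=a, r(cons)+9=a, o(vowel)+12=a, w(cons)+9=f.

maaaf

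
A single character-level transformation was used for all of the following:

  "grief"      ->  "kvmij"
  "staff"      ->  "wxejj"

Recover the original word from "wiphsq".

This is a Caesar cipher with shift 4.
Reversing it on wiphsq: w−4=s, i−4=e, p−4=l, h−4=d, s−4=o, q−4=m.

seldom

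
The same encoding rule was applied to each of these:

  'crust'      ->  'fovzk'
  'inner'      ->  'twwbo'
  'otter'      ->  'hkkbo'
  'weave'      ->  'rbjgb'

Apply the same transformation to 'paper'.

sjsbo

c(2)→f(5) and r(17)→o(14) fit y≡11x+9 (mod 26); the inverse of 11 mod 26 is 19. Each letter's alphabet position (a=0..z=25) is mapped through 11·x+9 mod 26 — an affine cipher.
On paper: p(15)→11·15+9≡18=s; a(0)→11·0+9≡9=j; p(15)→11·15+9≡18=s; e(4)→11·4+9≡1=b; r(17)→11·17+9≡14=o (all mod 26).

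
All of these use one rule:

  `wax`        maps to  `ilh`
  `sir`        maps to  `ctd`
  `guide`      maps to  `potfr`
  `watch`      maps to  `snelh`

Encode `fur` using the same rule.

The output letters match the input read backwards, each shifted +11: wax reversed is xaw. Two steps: reverse the string, then apply a Caesar shift of +11.
On fur: reverse → ruf; then shift: r+11=c, u+11=f, f+11=q.

cfq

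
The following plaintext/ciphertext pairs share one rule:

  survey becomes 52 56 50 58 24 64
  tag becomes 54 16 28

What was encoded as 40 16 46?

s(#19)→52 and u(#21)→56: differences scale by 2, so n = 2·pos + 14. Each letter becomes 2×(its alphabet position, a=1..z=26) + 14.
Reversing it on 40 16 46: 40→(40−14)÷2=13=m, 16→(16−14)÷2=1=a, 46→(46−14)÷2=16=p.

map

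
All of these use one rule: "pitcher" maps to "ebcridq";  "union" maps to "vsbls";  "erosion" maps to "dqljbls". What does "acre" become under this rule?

p(15)→e(4) and i(8)→b(1) fit y≡19x+5 (mod 26); the inverse of 19 mod 26 is 11. Treating letters as 0–25, the rule is x ↦ 19x + 5 (mod 26).
On acre: a(0)→19·0+5≡5=f; c(2)→19·2+5≡17=r; r(17)→19·17+5≡16=q; e(4)→19·4+5≡3=d (all mod 26).

frqd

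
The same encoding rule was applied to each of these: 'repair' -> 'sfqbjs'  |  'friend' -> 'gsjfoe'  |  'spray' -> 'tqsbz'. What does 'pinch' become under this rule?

qjodi

Every letter moves 1 place later in the alphabet, wrapping around z→a.
For pinch: p+1=q, i+1=j, n+1=o, c+1=d, h+1=i.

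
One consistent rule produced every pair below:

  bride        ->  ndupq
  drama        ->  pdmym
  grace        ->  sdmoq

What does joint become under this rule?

vauzf

Compare letters: b→n is +12, r→d is +12, i→u is +12 — a constant shift. Every letter moves 12 places later in the alphabet, wrapping around z→a.
Applying it to joint: j+12=v, o+12=a, i+12=u, n+12=z, t+12=f.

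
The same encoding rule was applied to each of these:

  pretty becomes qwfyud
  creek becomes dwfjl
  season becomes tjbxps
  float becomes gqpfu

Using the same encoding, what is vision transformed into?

Shifts by position in pretty: pos 0: p→q (+1), pos 1: r→w (+5), pos 2: e→f (+1), pos 3: t→y (+5) — repeating every 2. The shifts repeat in a cycle of length 2: positions 0,1,… shift by +1, +5, then the pattern repeats.
On vision: v+1=w, i+5=n, s+1=t, i+5=n, o+1=p, n+5=s.

wntnps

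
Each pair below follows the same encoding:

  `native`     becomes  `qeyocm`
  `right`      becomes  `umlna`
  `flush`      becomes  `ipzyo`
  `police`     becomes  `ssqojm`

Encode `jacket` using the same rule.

In native: n→q is +3, a→e is +4, t→y is +5, i→o is +6 — the shift increases by 1 each position. The shift increases by 1 at each position, starting from +3: 3, 4, 5, ….
For jacket: j+3=m, a+4=e, c+5=h, k+6=q, e+7=l, t+8=b.

mehqlb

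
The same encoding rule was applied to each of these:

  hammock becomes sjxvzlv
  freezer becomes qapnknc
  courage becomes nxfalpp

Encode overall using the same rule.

zepaluw

Shifts by position in hammock: pos 0: h→s (+11), pos 1: a→j (+9), pos 2: m→x (+11), pos 3: m→v (+9) — repeating every 2. A repeating key of period 2 is used — shifts +11, +9 over and over.
For overall: o+11=z, v+9=e, e+11=p, r+9=a, a+11=l, l+9=u, l+11=w.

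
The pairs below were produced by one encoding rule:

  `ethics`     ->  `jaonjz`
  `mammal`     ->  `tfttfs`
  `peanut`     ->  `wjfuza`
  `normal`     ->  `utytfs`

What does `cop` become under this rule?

jtw

The shift depends on letter class: consonant t→a is +7, but vowel e→j is +5. Vowels shift forward by 5 and consonants shift forward by 7.
Applying it to cop: c(cons)+7=j, o(vowel)+5=t, p(cons)+7=w.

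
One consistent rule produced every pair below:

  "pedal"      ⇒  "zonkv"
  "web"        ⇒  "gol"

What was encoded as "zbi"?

It's a constant shift of +10 (ROT10).
Undoing it on zbi: z−10=p, b−10=r, i−10=y.

pry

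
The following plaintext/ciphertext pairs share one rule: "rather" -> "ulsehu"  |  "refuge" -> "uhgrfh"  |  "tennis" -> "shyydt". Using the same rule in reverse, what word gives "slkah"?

table

r(17)→u(20) and a(0)→l(11) fit y≡25x+11 (mod 26); the inverse of 25 mod 26 is 25. This is an affine cipher: with a=0,…,z=25, each position x becomes (25x+11) mod 26.
Reversing it on slkah: s(18)→25·(18−11)≡19=t; l(11)→25·(11−11)≡0=a; k(10)→25·(10−11)≡1=b; a(0)→25·(0−11)≡11=l; h(7)→25·(7−11)≡4=e (all mod 26).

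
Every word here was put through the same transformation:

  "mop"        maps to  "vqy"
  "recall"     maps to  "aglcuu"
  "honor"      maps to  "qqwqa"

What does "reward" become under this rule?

agfcam

The shift depends on letter class: consonant m→v is +9, but vowel o→q is +2. The rule splits by letter class: vowels +2, consonants +9.
On reward: r(cons)+9=a, e(vowel)+2=g, w(cons)+9=f, a(vowel)+2=c, r(cons)+9=a, d(cons)+9=m.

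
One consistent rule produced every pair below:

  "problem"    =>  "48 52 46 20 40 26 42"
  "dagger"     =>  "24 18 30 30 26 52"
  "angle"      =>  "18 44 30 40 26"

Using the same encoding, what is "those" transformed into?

56 32 46 54 26

p(#16)→48 and r(#18)→52: differences scale by 2, so n = 2·pos + 16. The formula is n = 2×(alphabet index, a=1) + 16.
Applying it to those: t=20→56, h=8→32, o=15→46, s=19→54, e=5→26.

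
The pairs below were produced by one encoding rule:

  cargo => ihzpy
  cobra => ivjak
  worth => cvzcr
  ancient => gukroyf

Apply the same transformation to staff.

yaiop

Letter i (0-indexed) is shifted by i+6, so successive shifts are 6, 7, 8, ….
On staff: s+6=y, t+7=a, a+8=i, f+9=o, f+10=p.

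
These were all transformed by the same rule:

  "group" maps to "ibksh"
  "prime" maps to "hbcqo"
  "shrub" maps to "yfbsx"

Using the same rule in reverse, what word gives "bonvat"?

This is an affine cipher: with a=0,…,z=25, each position x becomes (23x+0) mod 26.
Reversing it on bonvat: b(1)→17·(1−0)≡17=r; o(14)→17·(14−0)≡4=e; n(13)→17·(13−0)≡13=n; v(21)→17·(21−0)≡19=t; a(0)→17·(0−0)≡0=a; t(19)→17·(19−0)≡11=l (all mod 26).

rental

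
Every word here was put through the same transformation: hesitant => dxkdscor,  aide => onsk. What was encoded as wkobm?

cream

The word is reversed, then every letter is shifted forward by 10.
Decoding wkobm: shift back: w−10=m, k−10=a, o−10=e, b−10=r, m−10=c → maerc; then reverse → cream.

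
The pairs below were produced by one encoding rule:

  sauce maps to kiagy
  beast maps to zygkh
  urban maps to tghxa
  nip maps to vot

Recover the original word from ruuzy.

stool

The output letters match the input read backwards, each shifted +6: sauce reversed is ecuas. Two steps: reverse the string, then apply a Caesar shift of +6.
Decoding ruuzy: shift back: r−6=l, u−6=o, u−6=o, z−6=t, y−6=s → loots; then reverse → stool.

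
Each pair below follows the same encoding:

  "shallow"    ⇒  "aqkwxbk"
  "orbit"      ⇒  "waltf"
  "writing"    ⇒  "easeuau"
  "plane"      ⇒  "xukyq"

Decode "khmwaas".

cyclone

In shallow: s→a is +8, h→q is +9, a→k is +10, l→w is +11 — the shift increases by 1 each position. Each letter shifts forward by (position + 8), i.e. 8, 9, 10, … — the shift grows by one for each successive letter.
Undoing it on khmwaas: k−8=c, h−9=y, m−10=c, w−11=l, a−12=o, a−13=n, s−14=e.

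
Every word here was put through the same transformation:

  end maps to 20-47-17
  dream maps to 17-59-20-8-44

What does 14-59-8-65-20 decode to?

crate

Each letter becomes 3×(its alphabet position, a=1..z=26) + 5.
Reversing it on 14-59-8-65-20: 14→(14−5)÷3=3=c, 59→(59−5)÷3=18=r, 8→(8−5)÷3=1=a, 65→(65−5)÷3=20=t, 20→(20−5)÷3=5=e.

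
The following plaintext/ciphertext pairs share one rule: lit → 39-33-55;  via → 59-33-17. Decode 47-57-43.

l(#12)→39 and i(#9)→33: differences scale by 2, so n = 2·pos + 15. With a=1..z=26, the number is 2·pos + 15.
Decoding 47-57-43: 47→(47−15)÷2=16=p, 57→(57−15)÷2=21=u, 43→(43−15)÷2=14=n.

pun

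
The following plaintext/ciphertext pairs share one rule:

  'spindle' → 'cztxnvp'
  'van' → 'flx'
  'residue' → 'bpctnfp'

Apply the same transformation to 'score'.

The rule splits by letter class: vowels +11, consonants +10.
Applying it to score: s(cons)+10=c, c(cons)+10=m, o(vowel)+11=z, r(cons)+10=b, e(vowel)+11=p.

cmzbp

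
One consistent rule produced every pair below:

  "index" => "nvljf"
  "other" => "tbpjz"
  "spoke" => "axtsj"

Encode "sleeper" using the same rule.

The shift depends on letter class: consonant n→v is +8, but vowel i→n is +5. The rule splits by letter class: vowels +5, consonants +8.
For sleeper: s(cons)+8=a, l(cons)+8=t, e(vowel)+5=j, e(vowel)+5=j, p(cons)+8=x, e(vowel)+5=j, r(cons)+8=z.

atjjxjz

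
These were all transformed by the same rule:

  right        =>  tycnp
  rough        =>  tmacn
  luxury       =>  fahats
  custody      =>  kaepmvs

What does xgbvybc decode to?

pending

Treating letters as 0–25, the rule is x ↦ 11x + 14 (mod 26).
Decoding xgbvybc: x(23)→19·(23−14)≡15=p; g(6)→19·(6−14)≡4=e; b(1)→19·(1−14)≡13=n; v(21)→19·(21−14)≡3=d; y(24)→19·(24−14)≡8=i; b(1)→19·(1−14)≡13=n; c(2)→19·(2−14)≡6=g (all mod 26).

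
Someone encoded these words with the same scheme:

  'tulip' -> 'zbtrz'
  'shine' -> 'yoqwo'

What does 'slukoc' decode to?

Letter i (0-indexed) is shifted by i+6, so successive shifts are 6, 7, 8, ….
Reversing it on slukoc: s−6=m, l−7=e, u−8=m, k−9=b, o−10=e, c−11=r.

member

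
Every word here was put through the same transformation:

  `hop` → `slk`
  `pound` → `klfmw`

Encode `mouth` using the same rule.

Each pair mirrors across the alphabet (h↔s, o↔l, p↔k): positions sum to 25. Each letter is replaced by its mirror in the alphabet: a↔z, b↔y, c↔x, and so on (the Atbash cipher).
On mouth: m↔n, o↔l, u↔f, t↔g, h↔s.

nlfgs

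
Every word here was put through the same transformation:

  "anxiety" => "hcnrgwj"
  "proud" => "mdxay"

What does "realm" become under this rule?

The output letters match the input read backwards, each shifted +9: anxiety reversed is yteixna. The word is reversed, then every letter is shifted forward by 9.
For realm: reverse → mlaer; then shift: m+9=v, l+9=u, a+9=j, e+9=n, r+9=a.

vujna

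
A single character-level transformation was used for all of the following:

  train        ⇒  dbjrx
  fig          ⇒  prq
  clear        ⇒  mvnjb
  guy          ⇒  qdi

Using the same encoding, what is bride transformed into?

lbrnn

The shift depends on letter class: consonant t→d is +10, but vowel a→j is +9. The rule splits by letter class: vowels +9, consonants +10.
Applying it to bride: b(cons)+10=l, r(cons)+10=b, i(vowel)+9=r, d(cons)+10=n, e(vowel)+9=n.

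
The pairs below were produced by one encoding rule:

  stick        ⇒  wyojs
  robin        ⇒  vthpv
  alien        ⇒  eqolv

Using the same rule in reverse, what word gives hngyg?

Letter i (0-indexed) is shifted by i+4, so successive shifts are 4, 5, 6, ….
Undoing it on hngyg: h−4=d, n−5=i, g−6=a, y−7=r, g−8=y.

diary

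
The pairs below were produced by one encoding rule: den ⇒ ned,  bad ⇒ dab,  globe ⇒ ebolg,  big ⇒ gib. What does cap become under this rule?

It's just the letters in reverse order.
On cap: reverse → pac.

pac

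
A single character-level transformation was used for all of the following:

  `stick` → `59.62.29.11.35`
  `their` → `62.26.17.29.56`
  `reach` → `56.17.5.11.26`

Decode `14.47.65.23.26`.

dough

s(#19)→59 and t(#20)→62: differences scale by 3, so n = 3·pos + 2. The formula is n = 3×(alphabet index, a=1) + 2.
Reversing it on 14.47.65.23.26: 14→(14−2)÷3=4=d, 47→(47−2)÷3=15=o, 65→(65−2)÷3=21=u, 23→(23−2)÷3=7=g, 26→(26−2)÷3=8=h.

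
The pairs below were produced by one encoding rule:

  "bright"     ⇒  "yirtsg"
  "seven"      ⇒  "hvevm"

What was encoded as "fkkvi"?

This is the alphabet-reversal cipher (Atbash): a becomes z, b becomes y, etc.
Undoing it on fkkvi: f↔u, k↔p, k↔p, v↔e, i↔r.

upper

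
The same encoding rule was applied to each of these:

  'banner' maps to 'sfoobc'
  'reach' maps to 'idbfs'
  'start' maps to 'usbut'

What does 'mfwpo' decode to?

Read the word backwards and shift each letter +1.
Reversing it on mfwpo: shift back: m−1=l, f−1=e, w−1=v, p−1=o, o−1=n → levon; then reverse → novel.

novel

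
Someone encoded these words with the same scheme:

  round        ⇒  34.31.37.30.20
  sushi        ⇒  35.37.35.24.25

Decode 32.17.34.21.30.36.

parent

The number is (letter's place in the alphabet, a=1) + 16.
Undoing it on 32.17.34.21.30.36: 32→(32−16)÷1=16=p, 17→(17−16)÷1=1=a, 34→(34−16)÷1=18=r, 21→(21−16)÷1=5=e, 30→(30−16)÷1=14=n, 36→(36−16)÷1=20=t.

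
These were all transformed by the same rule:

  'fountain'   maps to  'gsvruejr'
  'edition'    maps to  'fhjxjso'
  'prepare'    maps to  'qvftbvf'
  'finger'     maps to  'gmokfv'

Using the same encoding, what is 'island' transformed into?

Shifts by position in fountain: pos 0: f→g (+1), pos 1: o→s (+4), pos 2: u→v (+1), pos 3: n→r (+4) — repeating every 2. A repeating key of period 2 is used — shifts +1, +4 over and over.
For island: i+1=j, s+4=w, l+1=m, a+4=e, n+1=o, d+4=h.

jwmeoh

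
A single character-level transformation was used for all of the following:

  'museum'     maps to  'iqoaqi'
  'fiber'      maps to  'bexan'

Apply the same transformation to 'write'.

snepa

Compare letters: m→i is +22, u→q is +22, s→o is +22 — a constant shift. This is a Caesar cipher with shift 22.
On write: w+22=s, r+22=n, i+22=e, t+22=p, e+22=a.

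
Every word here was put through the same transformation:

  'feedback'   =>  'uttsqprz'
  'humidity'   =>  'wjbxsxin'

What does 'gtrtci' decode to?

Every letter moves 15 places later in the alphabet, wrapping around z→a.
Undoing it on gtrtci: g−15=r, t−15=e, r−15=c, t−15=e, c−15=n, i−15=t.

recent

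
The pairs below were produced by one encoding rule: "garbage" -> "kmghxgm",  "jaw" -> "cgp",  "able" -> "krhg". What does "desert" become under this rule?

zxkykj

The output letters match the input read backwards, each shifted +6: garbage reversed is egabrag. Two steps: reverse the string, then apply a Caesar shift of +6.
On desert: reverse → tresed; then shift: t+6=z, r+6=x, e+6=k, s+6=y, e+6=k, d+6=j.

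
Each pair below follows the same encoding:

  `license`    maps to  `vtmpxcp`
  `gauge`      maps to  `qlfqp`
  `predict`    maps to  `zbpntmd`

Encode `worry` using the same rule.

gzbbi

The shift depends on letter class: consonant l→v is +10, but vowel i→t is +11. The rule splits by letter class: vowels +11, consonants +10.
Applying it to worry: w(cons)+10=g, o(vowel)+11=z, r(cons)+10=b, r(cons)+10=b, y(cons)+10=i.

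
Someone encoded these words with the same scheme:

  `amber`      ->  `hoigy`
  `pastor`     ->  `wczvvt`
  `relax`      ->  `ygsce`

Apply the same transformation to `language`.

Shifts by position in amber: pos 0: a→h (+7), pos 1: m→o (+2), pos 2: b→i (+7), pos 3: e→g (+2) — repeating every 2. A repeating key of period 2 is used — shifts +7, +2 over and over.
For language: l+7=s, a+2=c, n+7=u, g+2=i, u+7=b, a+2=c, g+7=n, e+2=g.

scuibcng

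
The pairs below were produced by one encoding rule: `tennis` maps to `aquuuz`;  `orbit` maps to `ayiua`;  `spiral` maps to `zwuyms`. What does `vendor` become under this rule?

cqukay

The shift depends on letter class: consonant t→a is +7, but vowel e→q is +12. Vowels shift forward by 12 and consonants shift forward by 7.
For vendor: v(cons)+7=c, e(vowel)+12=q, n(cons)+7=u, d(cons)+7=k, o(vowel)+12=a, r(cons)+7=y.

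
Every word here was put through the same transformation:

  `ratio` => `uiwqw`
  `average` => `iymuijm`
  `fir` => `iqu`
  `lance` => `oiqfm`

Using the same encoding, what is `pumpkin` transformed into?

scpsnqq

The shift depends on letter class: consonant r→u is +3, but vowel a→i is +8. The rule splits by letter class: vowels +8, consonants +3.
Applying it to pumpkin: p(cons)+3=s, u(vowel)+8=c, m(cons)+3=p, p(cons)+3=s, k(cons)+3=n, i(vowel)+8=q, n(cons)+3=q.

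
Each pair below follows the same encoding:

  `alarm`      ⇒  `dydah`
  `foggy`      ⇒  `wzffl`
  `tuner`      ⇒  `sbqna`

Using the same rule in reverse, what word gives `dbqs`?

aunt

a(0)→d(3) and l(11)→y(24) fit y≡9x+3 (mod 26); the inverse of 9 mod 26 is 3. Each letter's alphabet position (a=0..z=25) is mapped through 9·x+3 mod 26 — an affine cipher.
Decoding dbqs: d(3)→3·(3−3)≡0=a; b(1)→3·(1−3)≡20=u; q(16)→3·(16−3)≡13=n; s(18)→3·(18−3)≡19=t (all mod 26).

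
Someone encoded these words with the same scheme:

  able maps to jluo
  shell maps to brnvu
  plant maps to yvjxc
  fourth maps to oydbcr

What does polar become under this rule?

yyuka

Shifts by position in able: pos 0: a→j (+9), pos 1: b→l (+10), pos 2: l→u (+9), pos 3: e→o (+10) — repeating every 2. The shifts repeat in a cycle of length 2: positions 0,1,… shift by +9, +10, then the pattern repeats.
Applying it to polar: p+9=y, o+10=y, l+9=u, a+10=k, r+9=a.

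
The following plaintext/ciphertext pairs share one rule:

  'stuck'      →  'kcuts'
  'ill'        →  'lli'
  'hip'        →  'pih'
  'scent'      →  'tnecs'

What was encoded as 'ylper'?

The word is simply reversed.
Undoing it on ylper: then reverse → reply.

reply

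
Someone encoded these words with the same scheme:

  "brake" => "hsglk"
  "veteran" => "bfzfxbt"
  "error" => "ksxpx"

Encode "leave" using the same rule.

rfgwk

Shifts by position in brake: pos 0: b→h (+6), pos 1: r→s (+1), pos 2: a→g (+6), pos 3: k→l (+1) — repeating every 2. A repeating key of period 2 is used — shifts +6, +1 over and over.
On leave: l+6=r, e+1=f, a+6=g, v+1=w, e+6=k.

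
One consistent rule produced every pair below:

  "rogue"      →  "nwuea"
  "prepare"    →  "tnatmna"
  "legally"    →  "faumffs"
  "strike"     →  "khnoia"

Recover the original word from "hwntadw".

torpedo

r(17)→n(13) and o(14)→w(22) fit y≡23x+12 (mod 26); the inverse of 23 mod 26 is 17. Each letter's alphabet position (a=0..z=25) is mapped through 23·x+12 mod 26 — an affine cipher.
Reversing it on hwntadw: h(7)→17·(7−12)≡19=t; w(22)→17·(22−12)≡14=o; n(13)→17·(13−12)≡17=r; t(19)→17·(19−12)≡15=p; a(0)→17·(0−12)≡4=e; d(3)→17·(3−12)≡3=d; w(22)→17·(22−12)≡14=o (all mod 26).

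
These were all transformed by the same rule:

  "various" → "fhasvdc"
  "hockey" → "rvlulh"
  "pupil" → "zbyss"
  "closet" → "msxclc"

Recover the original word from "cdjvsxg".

The shifts repeat in a cycle of length 3: positions 0,1,… shift by +10, +7, +9, then the pattern repeats.
Undoing it on cdjvsxg: c−10=s, d−7=w, j−9=a, v−10=l, s−7=l, x−9=o, g−10=w.

swallow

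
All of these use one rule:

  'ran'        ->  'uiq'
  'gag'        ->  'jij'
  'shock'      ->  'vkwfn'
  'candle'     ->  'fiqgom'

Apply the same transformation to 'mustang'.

The shift depends on letter class: consonant r→u is +3, but vowel a→i is +8. Vowels shift forward by 8 and consonants shift forward by 3.
Applying it to mustang: m(cons)+3=p, u(vowel)+8=c, s(cons)+3=v, t(cons)+3=w, a(vowel)+8=i, n(cons)+3=q, g(cons)+3=j.

pcvwiqj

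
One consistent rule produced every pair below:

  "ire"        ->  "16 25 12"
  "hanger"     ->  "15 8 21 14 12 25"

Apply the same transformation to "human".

i is letter #9 and maps to 16: an offset of 7. Each letter is replaced by its alphabet position (a=1..z=26) + 7.
Applying it to human: h=8→15, u=21→28, m=13→20, a=1→8, n=14→21.

15 28 20 8 21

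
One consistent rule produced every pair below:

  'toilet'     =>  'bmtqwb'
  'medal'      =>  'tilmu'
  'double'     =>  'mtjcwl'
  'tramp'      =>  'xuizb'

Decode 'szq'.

The output letters match the input read backwards, each shifted +8: toilet reversed is teliot. Read the word backwards and shift each letter +8.
Reversing it on szq: shift back: s−8=k, z−8=r, q−8=i → kri; then reverse → irk.

irk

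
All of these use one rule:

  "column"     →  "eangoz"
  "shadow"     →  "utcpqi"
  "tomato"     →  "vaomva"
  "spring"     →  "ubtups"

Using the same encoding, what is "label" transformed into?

nmdqn

Shifts by position in column: pos 0: c→e (+2), pos 1: o→a (+12), pos 2: l→n (+2), pos 3: u→g (+12) — repeating every 2. The shifts repeat in a cycle of length 2: positions 0,1,… shift by +2, +12, then the pattern repeats.
Applying it to label: l+2=n, a+12=m, b+2=d, e+12=q, l+2=n.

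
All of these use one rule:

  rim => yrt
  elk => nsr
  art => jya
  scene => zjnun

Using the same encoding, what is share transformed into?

The shift depends on letter class: consonant r→y is +7, but vowel i→r is +9. Two shifts are in play — +9 for a/e/i/o/u, +7 for every other letter.
On share: s(cons)+7=z, h(cons)+7=o, a(vowel)+9=j, r(cons)+7=y, e(vowel)+9=n.

zojyn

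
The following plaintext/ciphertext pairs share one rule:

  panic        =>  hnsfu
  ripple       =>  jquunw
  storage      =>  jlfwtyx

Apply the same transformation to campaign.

The output letters match the input read backwards, each shifted +5: panic reversed is cinap. The word is reversed, then every letter is shifted forward by 5.
For campaign: reverse → ngiapmac; then shift: n+5=s, g+5=l, i+5=n, a+5=f, p+5=u, m+5=r, a+5=f, c+5=h.

slnfurfh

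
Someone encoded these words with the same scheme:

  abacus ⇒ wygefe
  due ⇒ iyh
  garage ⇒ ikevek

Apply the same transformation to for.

vsj

The word is reversed, then every letter is shifted forward by 4.
On for: reverse → rof; then shift: r+4=v, o+4=s, f+4=j.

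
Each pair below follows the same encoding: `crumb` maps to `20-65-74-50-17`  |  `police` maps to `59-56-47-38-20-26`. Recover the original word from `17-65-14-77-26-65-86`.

bravery

c(#3)→20 and r(#18)→65: differences scale by 3, so n = 3·pos + 11. The formula is n = 3×(alphabet index, a=1) + 11.
Decoding 17-65-14-77-26-65-86: 17→(17−11)÷3=2=b, 65→(65−11)÷3=18=r, 14→(14−11)÷3=1=a, 77→(77−11)÷3=22=v, 26→(26−11)÷3=5=e, 65→(65−11)÷3=18=r, 86→(86−11)÷3=25=y.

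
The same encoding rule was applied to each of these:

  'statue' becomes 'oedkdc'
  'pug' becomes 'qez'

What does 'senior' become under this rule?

The output letters match the input read backwards, each shifted +10: statue reversed is eutats. Two steps: reverse the string, then apply a Caesar shift of +10.
Applying it to senior: reverse → roines; then shift: r+10=b, o+10=y, i+10=s, n+10=x, e+10=o, s+10=c.

bysxoc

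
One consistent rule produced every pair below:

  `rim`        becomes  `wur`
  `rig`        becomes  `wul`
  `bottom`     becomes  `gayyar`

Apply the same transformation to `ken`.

pqs

The shift depends on letter class: consonant r→w is +5, but vowel i→u is +12. The rule splits by letter class: vowels +12, consonants +5.
Applying it to ken: k(cons)+5=p, e(vowel)+12=q, n(cons)+5=s.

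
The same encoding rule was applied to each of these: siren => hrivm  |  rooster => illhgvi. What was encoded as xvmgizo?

central

Each pair mirrors across the alphabet (s↔h, i↔r, r↔i): positions sum to 25. Each letter is replaced by its mirror in the alphabet: a↔z, b↔y, c↔x, and so on (the Atbash cipher).
Decoding xvmgizo: x↔c, v↔e, m↔n, g↔t, i↔r, z↔a, o↔l.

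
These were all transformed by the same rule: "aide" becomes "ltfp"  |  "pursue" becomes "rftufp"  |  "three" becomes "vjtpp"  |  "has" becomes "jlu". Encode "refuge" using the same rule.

Two shifts are in play — +11 for a/e/i/o/u, +2 for every other letter.
On refuge: r(cons)+2=t, e(vowel)+11=p, f(cons)+2=h, u(vowel)+11=f, g(cons)+2=i, e(vowel)+11=p.

tphfip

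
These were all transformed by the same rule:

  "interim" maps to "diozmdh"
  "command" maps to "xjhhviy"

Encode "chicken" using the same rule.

Compare letters: i→d is +21, n→i is +21, t→o is +21 — a constant shift. Every letter moves 21 places later in the alphabet, wrapping around z→a.
For chicken: c+21=x, h+21=c, i+21=d, c+21=x, k+21=f, e+21=z, n+21=i.

xcdxfzi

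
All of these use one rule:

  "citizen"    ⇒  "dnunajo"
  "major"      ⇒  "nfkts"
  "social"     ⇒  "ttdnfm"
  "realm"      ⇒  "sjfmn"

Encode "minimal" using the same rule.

nnonnfm

The shift depends on letter class: consonant c→d is +1, but vowel i→n is +5. The rule splits by letter class: vowels +5, consonants +1.
For minimal: m(cons)+1=n, i(vowel)+5=n, n(cons)+1=o, i(vowel)+5=n, m(cons)+1=n, a(vowel)+5=f, l(cons)+1=m.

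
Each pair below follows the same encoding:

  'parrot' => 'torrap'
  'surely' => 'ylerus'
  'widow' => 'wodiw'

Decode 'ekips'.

The output letters match the input read backwards: parrot reversed is torrap. The word is simply reversed.
Decoding ekips: then reverse → spike.

spike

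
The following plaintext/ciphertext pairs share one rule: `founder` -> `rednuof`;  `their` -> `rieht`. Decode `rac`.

The output letters match the input read backwards: founder reversed is rednuof. The word is simply reversed.
Decoding rac: then reverse → car.

car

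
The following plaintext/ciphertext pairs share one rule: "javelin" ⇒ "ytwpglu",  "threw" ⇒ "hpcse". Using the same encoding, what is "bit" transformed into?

etm

The word is reversed, then every letter is shifted forward by 11.
Applying it to bit: reverse → tib; then shift: t+11=e, i+11=t, b+11=m.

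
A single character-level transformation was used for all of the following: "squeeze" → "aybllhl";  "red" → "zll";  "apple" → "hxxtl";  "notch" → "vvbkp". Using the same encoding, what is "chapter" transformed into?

The shift depends on letter class: consonant s→a is +8, but vowel u→b is +7. The rule splits by letter class: vowels +7, consonants +8.
For chapter: c(cons)+8=k, h(cons)+8=p, a(vowel)+7=h, p(cons)+8=x, t(cons)+8=b, e(vowel)+7=l, r(cons)+8=z.

kphxblz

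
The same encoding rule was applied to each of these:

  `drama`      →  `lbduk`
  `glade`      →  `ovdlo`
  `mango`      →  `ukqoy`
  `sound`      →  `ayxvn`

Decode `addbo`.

state

Shifts by position in drama: pos 0: d→l (+8), pos 1: r→b (+10), pos 2: a→d (+3), pos 3: m→u (+8), pos 4: a→k (+10) — repeating every 3. The shifts repeat in a cycle of length 3: positions 0,1,… shift by +8, +10, +3, then the pattern repeats.
Reversing it on addbo: a−8=s, d−10=t, d−3=a, b−8=t, o−10=e.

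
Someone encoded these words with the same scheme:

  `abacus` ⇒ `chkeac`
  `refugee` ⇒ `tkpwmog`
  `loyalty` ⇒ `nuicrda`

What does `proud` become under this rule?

rxywj

Shifts by position in abacus: pos 0: a→c (+2), pos 1: b→h (+6), pos 2: a→k (+10), pos 3: c→e (+2), pos 4: u→a (+6), pos 5: s→c (+10) — repeating every 3. The shifts repeat in a cycle of length 3: positions 0,1,… shift by +2, +6, +10, then the pattern repeats.
On proud: p+2=r, r+6=x, o+10=y, u+2=w, d+6=j.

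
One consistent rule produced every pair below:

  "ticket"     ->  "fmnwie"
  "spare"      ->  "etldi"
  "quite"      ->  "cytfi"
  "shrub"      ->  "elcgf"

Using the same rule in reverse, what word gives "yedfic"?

master

Shifts by position in ticket: pos 0: t→f (+12), pos 1: i→m (+4), pos 2: c→n (+11), pos 3: k→w (+12), pos 4: e→i (+4), pos 5: t→e (+11) — repeating every 3. It's a Vigenère-style cipher with numeric key [12,4,11]: position i shifts by key[i mod 3].
Reversing it on yedfic: y−12=m, e−4=a, d−11=s, f−12=t, i−4=e, c−11=r.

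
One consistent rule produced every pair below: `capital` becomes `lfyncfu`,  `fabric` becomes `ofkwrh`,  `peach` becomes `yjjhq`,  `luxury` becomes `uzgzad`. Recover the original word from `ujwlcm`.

length

Shifts by position in capital: pos 0: c→l (+9), pos 1: a→f (+5), pos 2: p→y (+9), pos 3: i→n (+5) — repeating every 2. It's a Vigenère-style cipher with numeric key [9,5]: position i shifts by key[i mod 2].
Decoding ujwlcm: u−9=l, j−5=e, w−9=n, l−5=g, c−9=t, m−5=h.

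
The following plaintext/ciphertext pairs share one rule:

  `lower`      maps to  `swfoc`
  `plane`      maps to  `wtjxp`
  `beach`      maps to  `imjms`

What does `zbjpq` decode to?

In lower: l→s is +7, o→w is +8, w→f is +9, e→o is +10 — the shift increases by 1 each position. The shift increases by 1 at each position, starting from +7: 7, 8, 9, ….
Decoding zbjpq: z−7=s, b−8=t, j−9=a, p−10=f, q−11=f.

staff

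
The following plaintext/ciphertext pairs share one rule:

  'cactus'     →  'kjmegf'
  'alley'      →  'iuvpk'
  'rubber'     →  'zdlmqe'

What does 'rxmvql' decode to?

jockey

Each letter shifts forward by (position + 8), i.e. 8, 9, 10, … — the shift grows by one for each successive letter.
Undoing it on rxmvql: r−8=j, x−9=o, m−10=c, v−11=k, q−12=e, l−13=y.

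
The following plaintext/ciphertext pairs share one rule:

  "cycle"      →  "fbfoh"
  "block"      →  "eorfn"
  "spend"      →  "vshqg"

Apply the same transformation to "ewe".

hzh

Compare letters: c→f is +3, y→b is +3, c→f is +3 — a constant shift. Every letter moves 3 places later in the alphabet, wrapping around z→a.
Applying it to ewe: e+3=h, w+3=z, e+3=h.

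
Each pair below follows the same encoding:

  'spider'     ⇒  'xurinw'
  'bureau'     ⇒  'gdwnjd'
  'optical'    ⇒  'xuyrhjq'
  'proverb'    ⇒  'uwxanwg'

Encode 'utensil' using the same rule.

dynsxrq

Two shifts are in play — +9 for a/e/i/o/u, +5 for every other letter.
For utensil: u(vowel)+9=d, t(cons)+5=y, e(vowel)+9=n, n(cons)+5=s, s(cons)+5=x, i(vowel)+9=r, l(cons)+5=q.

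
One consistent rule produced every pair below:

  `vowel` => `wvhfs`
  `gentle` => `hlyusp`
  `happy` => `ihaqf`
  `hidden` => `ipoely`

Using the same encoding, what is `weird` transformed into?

Shifts by position in vowel: pos 0: v→w (+1), pos 1: o→v (+7), pos 2: w→h (+11), pos 3: e→f (+1), pos 4: l→s (+7) — repeating every 3. The shifts repeat in a cycle of length 3: positions 0,1,… shift by +1, +7, +11, then the pattern repeats.
For weird: w+1=x, e+7=l, i+11=t, r+1=s, d+7=k.

xltsk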